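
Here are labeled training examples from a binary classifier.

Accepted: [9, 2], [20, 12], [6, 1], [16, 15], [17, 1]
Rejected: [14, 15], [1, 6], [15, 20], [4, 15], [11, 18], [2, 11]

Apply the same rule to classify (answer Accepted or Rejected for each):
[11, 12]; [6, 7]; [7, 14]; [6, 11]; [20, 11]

Rejected, Rejected, Rejected, Rejected, Accepted

One predicate separates the groups cleanly: first > second.
[11, 12]: 11 < 12, fails this test → Rejected. [6, 7]: 6 < 7, fails this test → Rejected. [7, 14]: 7 < 14, fails this test → Rejected. [6, 11]: 6 < 11, fails this test → Rejected. [20, 11]: 20 > 11, has this property → Accepted.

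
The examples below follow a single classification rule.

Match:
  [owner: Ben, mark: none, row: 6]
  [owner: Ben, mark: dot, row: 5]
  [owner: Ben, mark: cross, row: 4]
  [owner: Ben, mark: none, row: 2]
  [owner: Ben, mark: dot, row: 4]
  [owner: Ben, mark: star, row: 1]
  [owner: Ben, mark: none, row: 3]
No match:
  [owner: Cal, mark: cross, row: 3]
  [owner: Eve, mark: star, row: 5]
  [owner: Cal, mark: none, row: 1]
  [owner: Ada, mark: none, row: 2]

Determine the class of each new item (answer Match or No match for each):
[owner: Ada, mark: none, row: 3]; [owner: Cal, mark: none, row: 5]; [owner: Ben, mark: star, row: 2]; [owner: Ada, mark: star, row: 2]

No match, No match, Match, No match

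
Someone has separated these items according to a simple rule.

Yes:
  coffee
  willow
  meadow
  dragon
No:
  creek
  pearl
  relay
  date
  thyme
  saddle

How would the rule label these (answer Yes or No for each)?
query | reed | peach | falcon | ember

Checking candidate rules against both groups, what survives is: contains 'o'.
No: query, since no 'o'. No: reed, since no 'o'. No: peach, since no 'o'. Yes: falcon, since has 'o'. No: ember, since no 'o'.

No, No, No, Yes, No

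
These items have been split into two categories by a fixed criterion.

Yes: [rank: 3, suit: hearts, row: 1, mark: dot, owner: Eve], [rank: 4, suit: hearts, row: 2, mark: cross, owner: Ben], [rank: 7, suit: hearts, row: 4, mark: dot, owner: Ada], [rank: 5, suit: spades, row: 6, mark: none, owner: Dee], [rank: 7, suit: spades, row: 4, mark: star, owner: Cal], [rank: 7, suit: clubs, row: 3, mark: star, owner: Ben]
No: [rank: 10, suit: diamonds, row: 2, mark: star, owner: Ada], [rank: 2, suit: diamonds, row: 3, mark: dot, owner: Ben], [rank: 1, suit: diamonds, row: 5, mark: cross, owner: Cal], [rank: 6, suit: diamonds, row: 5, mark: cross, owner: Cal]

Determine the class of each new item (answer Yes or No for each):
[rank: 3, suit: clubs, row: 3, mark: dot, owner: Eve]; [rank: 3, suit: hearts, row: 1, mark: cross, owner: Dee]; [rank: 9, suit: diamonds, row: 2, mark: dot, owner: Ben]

'Yes' ⟺ suit is not diamonds.

Yes, Yes, No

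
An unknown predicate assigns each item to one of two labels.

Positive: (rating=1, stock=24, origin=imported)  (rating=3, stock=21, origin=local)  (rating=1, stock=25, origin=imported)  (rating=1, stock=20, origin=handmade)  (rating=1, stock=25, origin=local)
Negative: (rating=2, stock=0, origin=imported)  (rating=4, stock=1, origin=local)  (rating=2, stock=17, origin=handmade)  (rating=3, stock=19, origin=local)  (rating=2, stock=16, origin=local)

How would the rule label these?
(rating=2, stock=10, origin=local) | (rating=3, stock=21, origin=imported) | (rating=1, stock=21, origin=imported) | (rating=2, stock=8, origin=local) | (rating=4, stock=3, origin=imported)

The classifier is using: stock ≥ 20.
Negative: (rating=2, stock=10, origin=local), since stock = 10.
Positive: (rating=3, stock=21, origin=imported), since stock = 21.
Positive: (rating=1, stock=21, origin=imported), since stock = 21.
Negative: (rating=2, stock=8, origin=local), since stock = 8.
Negative: (rating=4, stock=3, origin=imported), since stock = 3.

Negative, Positive, Positive, Negative, Negative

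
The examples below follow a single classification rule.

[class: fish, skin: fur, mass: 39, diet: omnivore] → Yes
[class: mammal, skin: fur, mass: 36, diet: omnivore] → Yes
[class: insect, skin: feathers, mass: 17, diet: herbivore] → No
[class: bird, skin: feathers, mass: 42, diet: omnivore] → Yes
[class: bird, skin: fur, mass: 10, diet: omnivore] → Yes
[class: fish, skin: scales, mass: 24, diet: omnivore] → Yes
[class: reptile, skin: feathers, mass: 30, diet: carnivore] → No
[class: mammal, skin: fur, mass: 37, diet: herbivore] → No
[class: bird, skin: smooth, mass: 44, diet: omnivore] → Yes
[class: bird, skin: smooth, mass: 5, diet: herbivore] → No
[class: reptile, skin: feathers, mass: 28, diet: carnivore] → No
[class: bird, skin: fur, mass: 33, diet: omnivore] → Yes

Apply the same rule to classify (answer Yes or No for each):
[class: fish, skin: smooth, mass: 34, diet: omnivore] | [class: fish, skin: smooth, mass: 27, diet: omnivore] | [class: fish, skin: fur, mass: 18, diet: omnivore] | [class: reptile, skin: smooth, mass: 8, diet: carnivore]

A rule that fits every label: diet is omnivore — true of each 'Yes' example, false of each 'No' one.
[class: fish, skin: smooth, mass: 34, diet: omnivore] — diet is omnivore, hence Yes. [class: fish, skin: smooth, mass: 27, diet: omnivore] — diet is omnivore, hence Yes. [class: fish, skin: fur, mass: 18, diet: omnivore] — diet is omnivore, hence Yes. [class: reptile, skin: smooth, mass: 8, diet: carnivore] — diet is carnivore, hence No.

Yes, Yes, Yes, No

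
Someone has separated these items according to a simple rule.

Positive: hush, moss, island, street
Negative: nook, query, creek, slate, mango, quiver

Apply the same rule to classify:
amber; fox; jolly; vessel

A rule that fits every label: even length AND contains 's' — true of each 'Positive' example, false of each 'Negative' one.
amber: Negative (length 5, no 's'). fox: Negative (length 3, no 's'). jolly: Negative (length 5, no 's'). vessel: Positive (length 6, has 's').

Negative, Negative, Negative, Positive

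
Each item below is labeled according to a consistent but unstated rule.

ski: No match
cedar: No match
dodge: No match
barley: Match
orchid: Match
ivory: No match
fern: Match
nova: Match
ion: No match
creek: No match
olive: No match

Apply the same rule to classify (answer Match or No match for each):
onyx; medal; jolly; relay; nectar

Match, No match, No match, No match, Match

The common property of the 'Match' items is: even length. No 'No match' item has it.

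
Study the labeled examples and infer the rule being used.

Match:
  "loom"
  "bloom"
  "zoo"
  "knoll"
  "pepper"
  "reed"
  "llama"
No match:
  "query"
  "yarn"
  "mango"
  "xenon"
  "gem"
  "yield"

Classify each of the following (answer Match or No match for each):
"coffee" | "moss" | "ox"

Checking candidate rules against both groups, what survives is: has a double letter.
"coffee" — 'ff' doubled, hence Match.
"moss" — 'ss' doubled, hence Match.
"ox" — no doubled letter, hence No match.

Match, Match, No match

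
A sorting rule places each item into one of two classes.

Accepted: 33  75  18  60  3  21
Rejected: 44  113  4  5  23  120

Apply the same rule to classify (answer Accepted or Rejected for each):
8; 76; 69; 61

Rejected, Rejected, Accepted, Rejected

Every 'Accepted' example satisfies: multiple of 3 AND at most 75. None of the 'Rejected' examples do.
8 → 8 = 3·2 + 2, 8 ≤ 75 → Rejected.
76 → 76 = 3·25 + 1, 76 > 75 → Rejected.
69 → 69 = 3·23, 69 ≤ 75 → Accepted.
61 → 61 = 3·20 + 1, 61 ≤ 75 → Rejected.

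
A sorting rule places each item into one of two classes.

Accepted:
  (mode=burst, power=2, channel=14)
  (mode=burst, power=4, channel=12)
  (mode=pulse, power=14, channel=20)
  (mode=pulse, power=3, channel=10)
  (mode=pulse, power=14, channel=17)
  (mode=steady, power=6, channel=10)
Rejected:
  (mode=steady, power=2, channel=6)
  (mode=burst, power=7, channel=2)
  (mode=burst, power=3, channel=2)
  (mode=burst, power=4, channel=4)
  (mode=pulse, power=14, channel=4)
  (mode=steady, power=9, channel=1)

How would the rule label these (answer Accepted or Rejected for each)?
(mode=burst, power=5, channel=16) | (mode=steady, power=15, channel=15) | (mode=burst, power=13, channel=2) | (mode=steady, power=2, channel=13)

Accepted, Accepted, Rejected, Accepted

The classifier is using: channel ≥ 10.
(mode=burst, power=5, channel=16) — channel = 16, hence Accepted. (mode=steady, power=15, channel=15) — channel = 15, hence Accepted. (mode=burst, power=13, channel=2) — channel = 2, hence Rejected. (mode=steady, power=2, channel=13) — channel = 13, hence Accepted.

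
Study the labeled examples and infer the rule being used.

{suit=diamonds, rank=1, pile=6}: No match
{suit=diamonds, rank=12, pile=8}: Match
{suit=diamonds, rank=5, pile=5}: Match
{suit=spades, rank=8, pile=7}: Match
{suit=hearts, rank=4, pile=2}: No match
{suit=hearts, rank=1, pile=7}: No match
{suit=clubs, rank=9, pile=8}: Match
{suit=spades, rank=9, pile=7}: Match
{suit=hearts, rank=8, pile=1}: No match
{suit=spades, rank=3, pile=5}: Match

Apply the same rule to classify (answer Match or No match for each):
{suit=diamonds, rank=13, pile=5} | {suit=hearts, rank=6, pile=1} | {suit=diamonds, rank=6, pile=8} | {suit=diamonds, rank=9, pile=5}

Match, No match, Match, Match

The distinguishing property — rank ≥ 3 AND pile ≥ 5 — holds for all the 'Match' cases and none of the 'No match' cases.
{suit=diamonds, rank=13, pile=5}: rank = 13, pile = 5 — meets the rule, so Match. {suit=hearts, rank=6, pile=1}: rank = 6, pile = 1 — lacks this property, so No match. {suit=diamonds, rank=6, pile=8}: rank = 6, pile = 8 — meets the rule, so Match. {suit=diamonds, rank=9, pile=5}: rank = 9, pile = 5 — meets the rule, so Match.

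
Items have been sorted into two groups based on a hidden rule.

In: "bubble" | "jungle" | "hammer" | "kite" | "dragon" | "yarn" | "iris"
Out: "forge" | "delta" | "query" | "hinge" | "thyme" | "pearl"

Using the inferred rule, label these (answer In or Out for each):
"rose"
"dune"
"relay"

In, In, Out

Every 'In' example satisfies: even length. None of the 'Out' examples do.
In: "rose", since length 4.
In: "dune", since length 4.
Out: "relay", since length 5.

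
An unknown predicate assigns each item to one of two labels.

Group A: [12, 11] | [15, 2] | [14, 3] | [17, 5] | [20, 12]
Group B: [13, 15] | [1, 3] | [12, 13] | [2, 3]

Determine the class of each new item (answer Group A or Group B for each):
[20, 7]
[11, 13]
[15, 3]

Group A, Group B, Group A

'Group A' ⟺ first > second.
[20, 7]: 20 > 7 — qualifies, so Group A. [11, 13]: 11 < 13 — does not satisfy this, so Group B. [15, 3]: 15 > 3 — qualifies, so Group A.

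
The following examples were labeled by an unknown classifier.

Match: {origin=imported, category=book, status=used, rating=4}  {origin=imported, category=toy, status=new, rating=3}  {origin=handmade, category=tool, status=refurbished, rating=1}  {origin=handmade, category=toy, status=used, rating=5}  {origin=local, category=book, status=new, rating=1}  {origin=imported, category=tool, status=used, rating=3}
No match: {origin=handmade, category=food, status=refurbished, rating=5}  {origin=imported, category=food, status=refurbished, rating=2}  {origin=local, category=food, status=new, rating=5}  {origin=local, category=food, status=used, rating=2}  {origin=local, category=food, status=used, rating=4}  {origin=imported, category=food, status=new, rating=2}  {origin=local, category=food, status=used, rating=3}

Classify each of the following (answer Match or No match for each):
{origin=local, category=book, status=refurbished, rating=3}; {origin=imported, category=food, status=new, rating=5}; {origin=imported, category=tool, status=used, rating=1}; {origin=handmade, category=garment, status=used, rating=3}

Match, No match, Match, Match

The common property of the 'Match' items is: category is not food. No 'No match' item has it.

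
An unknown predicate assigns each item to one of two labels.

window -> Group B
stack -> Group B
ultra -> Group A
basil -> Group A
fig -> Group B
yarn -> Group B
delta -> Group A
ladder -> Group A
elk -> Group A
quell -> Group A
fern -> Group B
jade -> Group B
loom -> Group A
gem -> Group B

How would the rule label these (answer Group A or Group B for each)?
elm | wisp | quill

Comparing the two groups points to one rule — contains 'l'.
elm → has 'l' → Group A.
wisp → no 'l' → Group B.
quill → has 'l' → Group A.

Group A, Group B, Group A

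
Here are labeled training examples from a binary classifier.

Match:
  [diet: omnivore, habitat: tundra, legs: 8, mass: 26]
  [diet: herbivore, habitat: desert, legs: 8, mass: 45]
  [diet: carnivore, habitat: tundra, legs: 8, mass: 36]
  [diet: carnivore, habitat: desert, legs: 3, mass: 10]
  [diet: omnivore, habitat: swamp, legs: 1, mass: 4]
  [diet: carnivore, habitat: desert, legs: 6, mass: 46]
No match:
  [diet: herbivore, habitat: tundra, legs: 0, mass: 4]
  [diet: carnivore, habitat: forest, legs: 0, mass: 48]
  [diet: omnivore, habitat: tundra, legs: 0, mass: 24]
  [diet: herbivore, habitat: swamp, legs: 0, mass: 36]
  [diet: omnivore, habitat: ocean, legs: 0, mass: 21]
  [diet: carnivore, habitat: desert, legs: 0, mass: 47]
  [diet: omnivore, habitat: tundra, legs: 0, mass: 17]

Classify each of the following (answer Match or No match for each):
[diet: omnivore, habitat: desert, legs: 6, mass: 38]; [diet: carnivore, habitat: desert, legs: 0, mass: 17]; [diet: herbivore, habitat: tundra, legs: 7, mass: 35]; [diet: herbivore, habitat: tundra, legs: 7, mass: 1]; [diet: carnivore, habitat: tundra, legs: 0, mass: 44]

The common property of the 'Match' items is: legs ≥ 1. No 'No match' item has it.
[diet: omnivore, habitat: desert, legs: 6, mass: 38]: legs = 6 — passes, so Match.
[diet: carnivore, habitat: desert, legs: 0, mass: 17]: legs = 0 — fails this test, so No match.
[diet: herbivore, habitat: tundra, legs: 7, mass: 35]: legs = 7 — passes, so Match.
[diet: herbivore, habitat: tundra, legs: 7, mass: 1]: legs = 7 — passes, so Match.
[diet: carnivore, habitat: tundra, legs: 0, mass: 44]: legs = 0 — fails this test, so No match.

Match, No match, Match, Match, No match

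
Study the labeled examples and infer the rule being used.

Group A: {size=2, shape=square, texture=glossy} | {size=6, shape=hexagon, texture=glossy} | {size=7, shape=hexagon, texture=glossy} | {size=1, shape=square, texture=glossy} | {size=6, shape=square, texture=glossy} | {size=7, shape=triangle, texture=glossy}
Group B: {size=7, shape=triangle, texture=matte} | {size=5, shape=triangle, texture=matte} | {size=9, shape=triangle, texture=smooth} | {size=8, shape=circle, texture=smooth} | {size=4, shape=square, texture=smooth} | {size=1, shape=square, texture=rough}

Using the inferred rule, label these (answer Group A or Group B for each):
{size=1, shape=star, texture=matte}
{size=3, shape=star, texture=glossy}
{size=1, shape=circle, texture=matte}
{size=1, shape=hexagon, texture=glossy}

Comparing the two groups points to one rule — texture is glossy.
{size=1, shape=star, texture=matte} — texture is matte, hence Group B. {size=3, shape=star, texture=glossy} — texture is glossy, hence Group A. {size=1, shape=circle, texture=matte} — texture is matte, hence Group B. {size=1, shape=hexagon, texture=glossy} — texture is glossy, hence Group A.

Group B, Group A, Group B, Group A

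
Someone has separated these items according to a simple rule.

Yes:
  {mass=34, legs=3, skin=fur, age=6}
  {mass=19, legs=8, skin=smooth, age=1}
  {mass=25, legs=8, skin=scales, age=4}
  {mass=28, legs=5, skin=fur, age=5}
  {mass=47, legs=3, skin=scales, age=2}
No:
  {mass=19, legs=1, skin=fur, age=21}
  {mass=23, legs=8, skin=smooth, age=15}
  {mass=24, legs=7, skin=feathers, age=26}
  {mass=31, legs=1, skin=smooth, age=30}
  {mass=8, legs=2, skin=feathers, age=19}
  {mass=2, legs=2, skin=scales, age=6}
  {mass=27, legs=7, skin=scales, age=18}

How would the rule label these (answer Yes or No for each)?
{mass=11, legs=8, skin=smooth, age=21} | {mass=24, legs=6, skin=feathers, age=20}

No, No

One predicate separates the groups cleanly: age ≤ 6 AND legs ≥ 3.
{mass=11, legs=8, skin=smooth, age=21}: No (age = 21, legs = 8).
{mass=24, legs=6, skin=feathers, age=20}: No (age = 20, legs = 6).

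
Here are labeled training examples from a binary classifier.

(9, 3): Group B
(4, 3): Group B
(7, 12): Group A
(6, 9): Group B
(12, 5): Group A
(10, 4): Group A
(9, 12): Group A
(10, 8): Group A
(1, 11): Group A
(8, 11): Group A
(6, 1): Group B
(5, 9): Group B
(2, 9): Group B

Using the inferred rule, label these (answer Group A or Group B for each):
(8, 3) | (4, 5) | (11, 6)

Rule: max ≥ 10. This holds for each 'Group A' example and fails for each 'Group B' one.
(8, 3) → max 8 → Group B.
(4, 5) → max 5 → Group B.
(11, 6) → max 11 → Group A.

Group B, Group B, Group A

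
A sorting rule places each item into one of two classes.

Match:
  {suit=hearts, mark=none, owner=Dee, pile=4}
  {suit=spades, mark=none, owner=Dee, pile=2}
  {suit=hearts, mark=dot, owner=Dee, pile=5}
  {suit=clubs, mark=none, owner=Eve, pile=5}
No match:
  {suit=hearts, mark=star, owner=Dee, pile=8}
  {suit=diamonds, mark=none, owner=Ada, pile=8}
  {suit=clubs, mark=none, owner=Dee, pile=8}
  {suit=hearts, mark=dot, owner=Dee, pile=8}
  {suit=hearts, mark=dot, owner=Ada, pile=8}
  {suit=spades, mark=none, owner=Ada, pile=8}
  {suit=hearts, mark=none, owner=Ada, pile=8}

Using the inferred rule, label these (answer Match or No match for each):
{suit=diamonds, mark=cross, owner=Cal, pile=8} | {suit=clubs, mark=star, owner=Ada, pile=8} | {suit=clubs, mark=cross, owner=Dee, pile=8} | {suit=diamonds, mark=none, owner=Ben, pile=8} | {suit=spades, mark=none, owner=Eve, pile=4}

The rule appears to be: pile ≤ 5.
No match: {suit=diamonds, mark=cross, owner=Cal, pile=8}, since pile = 8. No match: {suit=clubs, mark=star, owner=Ada, pile=8}, since pile = 8. No match: {suit=clubs, mark=cross, owner=Dee, pile=8}, since pile = 8. No match: {suit=diamonds, mark=none, owner=Ben, pile=8}, since pile = 8. Match: {suit=spades, mark=none, owner=Eve, pile=4}, since pile = 4.

No match, No match, No match, No match, Match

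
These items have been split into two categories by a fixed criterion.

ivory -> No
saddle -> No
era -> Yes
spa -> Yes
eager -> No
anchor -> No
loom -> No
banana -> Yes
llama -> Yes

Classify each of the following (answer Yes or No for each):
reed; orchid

No, No

All 'Yes' examples share one property — ends with 'a' — and every 'No' example lacks it.
No: reed, since ends with 'd'.
No: orchid, since ends with 'd'.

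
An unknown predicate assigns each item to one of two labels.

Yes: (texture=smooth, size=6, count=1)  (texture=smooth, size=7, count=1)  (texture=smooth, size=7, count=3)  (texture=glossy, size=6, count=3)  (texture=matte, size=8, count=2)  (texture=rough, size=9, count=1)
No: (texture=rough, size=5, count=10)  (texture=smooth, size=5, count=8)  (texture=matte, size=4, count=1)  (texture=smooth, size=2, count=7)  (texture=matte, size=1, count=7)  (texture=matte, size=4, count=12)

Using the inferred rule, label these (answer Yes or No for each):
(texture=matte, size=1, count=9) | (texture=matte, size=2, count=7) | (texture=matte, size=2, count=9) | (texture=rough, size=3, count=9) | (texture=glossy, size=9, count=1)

Every 'Yes' example satisfies: size ≥ 6. None of the 'No' examples do.
(texture=matte, size=1, count=9): size = 1 — does not pass, so No. (texture=matte, size=2, count=7): size = 2 — does not pass, so No. (texture=matte, size=2, count=9): size = 2 — does not pass, so No. (texture=rough, size=3, count=9): size = 3 — does not pass, so No. (texture=glossy, size=9, count=1): size = 9 — satisfies this, so Yes.

No, No, No, No, Yes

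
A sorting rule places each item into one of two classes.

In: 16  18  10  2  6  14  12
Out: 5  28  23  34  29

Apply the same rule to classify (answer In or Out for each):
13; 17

Out, Out

The common property of the 'In' items is: even AND at most 18. No 'Out' item has it.
13 — 13 is odd, 13 ≤ 18, hence Out.
17 — 17 is odd, 17 ≤ 18, hence Out.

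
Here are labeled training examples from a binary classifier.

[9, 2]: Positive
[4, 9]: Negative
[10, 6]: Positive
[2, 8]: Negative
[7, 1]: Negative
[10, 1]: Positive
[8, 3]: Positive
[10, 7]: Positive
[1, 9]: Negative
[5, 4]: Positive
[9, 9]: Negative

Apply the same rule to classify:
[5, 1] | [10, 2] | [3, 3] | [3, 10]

The pattern is that an item is 'Positive' exactly when: first > second AND sum ≥ 9.
[5, 1] — 5 > 1, 5+1 = 6, hence Negative.
[10, 2] — 10 > 2, 10+2 = 12, hence Positive.
[3, 3] — 3 = 3, 3+3 = 6, hence Negative.
[3, 10] — 3 < 10, 3+10 = 13, hence Negative.

Negative, Positive, Negative, Negative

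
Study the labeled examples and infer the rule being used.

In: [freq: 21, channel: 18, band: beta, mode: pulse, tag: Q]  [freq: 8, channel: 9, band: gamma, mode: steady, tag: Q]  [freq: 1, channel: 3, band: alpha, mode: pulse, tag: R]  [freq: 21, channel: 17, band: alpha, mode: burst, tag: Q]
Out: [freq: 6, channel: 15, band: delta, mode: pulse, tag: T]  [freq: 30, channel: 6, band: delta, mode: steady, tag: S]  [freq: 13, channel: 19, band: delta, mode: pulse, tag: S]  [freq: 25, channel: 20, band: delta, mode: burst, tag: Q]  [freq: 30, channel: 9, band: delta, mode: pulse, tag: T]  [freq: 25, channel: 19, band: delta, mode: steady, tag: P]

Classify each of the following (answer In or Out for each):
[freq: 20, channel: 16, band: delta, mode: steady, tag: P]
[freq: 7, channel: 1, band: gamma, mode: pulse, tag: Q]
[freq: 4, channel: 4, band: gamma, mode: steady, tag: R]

Out, In, In

The common property of the 'In' items is: band is not delta. No 'Out' item has it.
[freq: 20, channel: 16, band: delta, mode: steady, tag: P]: band is delta, does not pass → Out.
[freq: 7, channel: 1, band: gamma, mode: pulse, tag: Q]: band is gamma, has this property → In.
[freq: 4, channel: 4, band: gamma, mode: steady, tag: R]: band is gamma, has this property → In.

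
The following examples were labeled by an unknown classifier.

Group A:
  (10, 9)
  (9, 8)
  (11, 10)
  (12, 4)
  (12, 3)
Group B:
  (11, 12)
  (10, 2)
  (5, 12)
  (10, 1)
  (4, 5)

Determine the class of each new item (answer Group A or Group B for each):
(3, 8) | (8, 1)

Group B, Group B

A rule that fits every label: first > second AND sum ≥ 15 — true of each 'Group A' example, false of each 'Group B' one.
(3, 8): 3 < 8, 3+8 = 11, lacks this property → Group B.
(8, 1): 8 > 1, 8+1 = 9, lacks this property → Group B.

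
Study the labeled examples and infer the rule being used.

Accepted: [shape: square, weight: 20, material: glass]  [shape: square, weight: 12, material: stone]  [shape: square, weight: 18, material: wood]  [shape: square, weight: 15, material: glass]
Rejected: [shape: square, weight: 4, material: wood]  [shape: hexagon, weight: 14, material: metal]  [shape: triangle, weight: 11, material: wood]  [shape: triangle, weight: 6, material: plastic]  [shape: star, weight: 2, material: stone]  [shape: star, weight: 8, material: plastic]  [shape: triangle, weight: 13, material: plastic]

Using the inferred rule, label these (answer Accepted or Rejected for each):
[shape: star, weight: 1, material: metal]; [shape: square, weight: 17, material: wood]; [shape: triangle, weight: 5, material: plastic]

Rejected, Accepted, Rejected

The common property of the 'Accepted' items is: shape is square AND weight ≥ 6. No 'Rejected' item has it.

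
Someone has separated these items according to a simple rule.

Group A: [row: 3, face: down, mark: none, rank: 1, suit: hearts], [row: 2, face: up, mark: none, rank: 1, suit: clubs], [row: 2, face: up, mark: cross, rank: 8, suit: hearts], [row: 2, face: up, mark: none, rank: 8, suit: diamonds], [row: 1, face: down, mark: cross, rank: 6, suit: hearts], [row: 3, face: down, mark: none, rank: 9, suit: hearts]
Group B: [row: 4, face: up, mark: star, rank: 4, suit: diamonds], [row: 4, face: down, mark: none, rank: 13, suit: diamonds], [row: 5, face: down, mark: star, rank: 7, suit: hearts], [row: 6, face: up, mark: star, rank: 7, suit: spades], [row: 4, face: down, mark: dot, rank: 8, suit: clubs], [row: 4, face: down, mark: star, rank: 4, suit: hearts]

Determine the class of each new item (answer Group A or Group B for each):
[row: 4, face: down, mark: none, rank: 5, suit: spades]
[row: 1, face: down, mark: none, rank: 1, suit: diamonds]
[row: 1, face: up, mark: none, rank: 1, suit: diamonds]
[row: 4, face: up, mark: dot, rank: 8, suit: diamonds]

One predicate separates the groups cleanly: row ≤ 3.
[row: 4, face: down, mark: none, rank: 5, suit: spades]: row = 4 — lacks this property, so Group B.
[row: 1, face: down, mark: none, rank: 1, suit: diamonds]: row = 1 — fits, so Group A.
[row: 1, face: up, mark: none, rank: 1, suit: diamonds]: row = 1 — fits, so Group A.
[row: 4, face: up, mark: dot, rank: 8, suit: diamonds]: row = 4 — lacks this property, so Group B.

Group B, Group A, Group A, Group B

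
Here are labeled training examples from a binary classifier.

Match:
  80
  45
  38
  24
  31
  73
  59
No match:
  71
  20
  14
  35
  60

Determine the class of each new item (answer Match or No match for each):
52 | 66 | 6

Match, Match, No match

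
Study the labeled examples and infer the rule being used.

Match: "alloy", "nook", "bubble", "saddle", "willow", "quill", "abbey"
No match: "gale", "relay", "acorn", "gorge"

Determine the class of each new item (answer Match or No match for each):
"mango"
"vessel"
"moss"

No match, Match, Match

The rule appears to be: has a double letter.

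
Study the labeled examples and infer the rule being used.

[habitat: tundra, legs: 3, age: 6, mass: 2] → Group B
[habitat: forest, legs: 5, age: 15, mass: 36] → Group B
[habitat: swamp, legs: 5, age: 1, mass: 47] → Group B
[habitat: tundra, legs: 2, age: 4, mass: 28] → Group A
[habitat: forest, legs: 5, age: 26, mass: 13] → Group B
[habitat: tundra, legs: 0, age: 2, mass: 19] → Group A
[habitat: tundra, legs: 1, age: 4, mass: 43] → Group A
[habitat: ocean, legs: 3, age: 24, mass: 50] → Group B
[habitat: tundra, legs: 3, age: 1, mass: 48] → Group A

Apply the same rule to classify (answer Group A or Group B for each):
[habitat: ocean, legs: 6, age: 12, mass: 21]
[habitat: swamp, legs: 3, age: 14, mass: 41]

Group B, Group B

One predicate separates the groups cleanly: habitat is tundra AND age ≤ 4.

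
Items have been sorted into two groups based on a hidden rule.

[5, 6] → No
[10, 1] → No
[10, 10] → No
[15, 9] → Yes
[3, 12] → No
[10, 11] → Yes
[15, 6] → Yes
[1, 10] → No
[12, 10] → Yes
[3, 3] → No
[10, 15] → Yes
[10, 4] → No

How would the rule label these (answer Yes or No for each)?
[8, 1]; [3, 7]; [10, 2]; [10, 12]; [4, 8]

No, No, No, Yes, No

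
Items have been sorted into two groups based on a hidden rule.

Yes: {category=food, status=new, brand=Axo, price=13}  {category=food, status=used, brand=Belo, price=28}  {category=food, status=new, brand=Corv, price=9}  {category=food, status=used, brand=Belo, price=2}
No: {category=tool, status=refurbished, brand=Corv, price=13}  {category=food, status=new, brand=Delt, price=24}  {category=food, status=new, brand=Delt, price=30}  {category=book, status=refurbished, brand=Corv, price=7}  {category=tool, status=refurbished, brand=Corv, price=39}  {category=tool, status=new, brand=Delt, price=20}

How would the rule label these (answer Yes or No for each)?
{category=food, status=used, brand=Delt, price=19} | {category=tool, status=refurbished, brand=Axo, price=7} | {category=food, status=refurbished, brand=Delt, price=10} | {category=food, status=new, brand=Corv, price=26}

One predicate separates the groups cleanly: brand is not Delt AND category is food.
No: {category=food, status=used, brand=Delt, price=19}, since brand is Delt, category is food.
No: {category=tool, status=refurbished, brand=Axo, price=7}, since brand is Axo, category is tool.
No: {category=food, status=refurbished, brand=Delt, price=10}, since brand is Delt, category is food.
Yes: {category=food, status=new, brand=Corv, price=26}, since brand is Corv, category is food.

No, No, No, Yes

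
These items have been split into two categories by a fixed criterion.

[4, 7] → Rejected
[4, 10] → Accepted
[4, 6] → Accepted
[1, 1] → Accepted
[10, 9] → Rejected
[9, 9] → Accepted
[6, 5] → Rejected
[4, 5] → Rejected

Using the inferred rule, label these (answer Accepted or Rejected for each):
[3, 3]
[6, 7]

Every 'Accepted' example satisfies: sum is even. None of the 'Rejected' examples do.
[3, 3] — 3+3 = 6, hence Accepted. [6, 7] — 6+7 = 13, hence Rejected.

Accepted, Rejected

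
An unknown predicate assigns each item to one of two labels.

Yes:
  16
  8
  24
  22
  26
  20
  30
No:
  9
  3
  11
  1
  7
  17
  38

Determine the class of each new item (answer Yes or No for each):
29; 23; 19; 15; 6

The common property of the 'Yes' items is: even AND at most 30. No 'No' item has it.
29: 29 is odd, 29 ≤ 30, doesn't qualify → No. 23: 23 is odd, 23 ≤ 30, doesn't qualify → No. 19: 19 is odd, 19 ≤ 30, doesn't qualify → No. 15: 15 is odd, 15 ≤ 30, doesn't qualify → No. 6: 6 is even, 6 ≤ 30, matches → Yes.

No, No, No, No, Yes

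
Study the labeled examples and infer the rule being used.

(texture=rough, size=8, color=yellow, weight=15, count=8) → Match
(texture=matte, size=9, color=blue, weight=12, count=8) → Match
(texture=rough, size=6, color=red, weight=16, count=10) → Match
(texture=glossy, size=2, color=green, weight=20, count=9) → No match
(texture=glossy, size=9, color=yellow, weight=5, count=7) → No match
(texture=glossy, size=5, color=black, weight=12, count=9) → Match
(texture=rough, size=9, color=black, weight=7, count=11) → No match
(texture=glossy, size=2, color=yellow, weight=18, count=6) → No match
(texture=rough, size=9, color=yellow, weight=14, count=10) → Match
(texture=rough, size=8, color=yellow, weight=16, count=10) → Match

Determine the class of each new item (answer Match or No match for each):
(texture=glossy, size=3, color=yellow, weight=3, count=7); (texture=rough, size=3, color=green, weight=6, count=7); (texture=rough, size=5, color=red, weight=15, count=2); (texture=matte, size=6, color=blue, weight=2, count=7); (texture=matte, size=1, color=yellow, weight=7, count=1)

A rule that fits every label: size ≥ 5 AND weight ≥ 12 — true of each 'Match' example, false of each 'No match' one.
(texture=glossy, size=3, color=yellow, weight=3, count=7) — size = 3, weight = 3, hence No match.
(texture=rough, size=3, color=green, weight=6, count=7) — size = 3, weight = 6, hence No match.
(texture=rough, size=5, color=red, weight=15, count=2) — size = 5, weight = 15, hence Match.
(texture=matte, size=6, color=blue, weight=2, count=7) — size = 6, weight = 2, hence No match.
(texture=matte, size=1, color=yellow, weight=7, count=1) — size = 1, weight = 7, hence No match.

No match, No match, Match, No match, No match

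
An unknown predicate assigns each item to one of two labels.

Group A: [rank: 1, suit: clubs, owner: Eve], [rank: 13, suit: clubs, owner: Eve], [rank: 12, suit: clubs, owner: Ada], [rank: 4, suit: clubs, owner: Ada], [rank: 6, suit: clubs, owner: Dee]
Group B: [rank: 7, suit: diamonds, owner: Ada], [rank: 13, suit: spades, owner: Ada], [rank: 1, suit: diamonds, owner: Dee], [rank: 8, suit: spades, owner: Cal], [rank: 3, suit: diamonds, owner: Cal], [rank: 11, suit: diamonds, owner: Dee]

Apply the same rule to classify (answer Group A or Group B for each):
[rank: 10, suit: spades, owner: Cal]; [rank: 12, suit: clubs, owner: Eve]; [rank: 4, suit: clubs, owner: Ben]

Group B, Group A, Group A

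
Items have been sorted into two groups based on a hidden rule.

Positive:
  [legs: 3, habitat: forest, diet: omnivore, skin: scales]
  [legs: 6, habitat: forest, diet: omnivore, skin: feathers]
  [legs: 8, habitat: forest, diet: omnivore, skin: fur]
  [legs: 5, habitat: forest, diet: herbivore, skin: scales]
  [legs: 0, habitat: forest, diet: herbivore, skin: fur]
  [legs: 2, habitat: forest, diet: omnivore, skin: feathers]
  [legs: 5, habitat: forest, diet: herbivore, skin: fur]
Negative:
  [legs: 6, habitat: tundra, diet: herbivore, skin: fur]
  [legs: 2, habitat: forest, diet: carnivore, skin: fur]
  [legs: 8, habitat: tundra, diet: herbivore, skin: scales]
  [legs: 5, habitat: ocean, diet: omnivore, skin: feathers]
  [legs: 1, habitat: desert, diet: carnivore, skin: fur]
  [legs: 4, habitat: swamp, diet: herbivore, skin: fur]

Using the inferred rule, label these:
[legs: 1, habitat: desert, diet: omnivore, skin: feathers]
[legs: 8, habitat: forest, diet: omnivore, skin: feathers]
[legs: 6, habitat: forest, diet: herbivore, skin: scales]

Negative, Positive, Positive

All 'Positive' examples share one property — diet is not carnivore AND habitat is forest — and every 'Negative' example lacks it.
[legs: 1, habitat: desert, diet: omnivore, skin: feathers]: Negative (diet is omnivore, habitat is desert).
[legs: 8, habitat: forest, diet: omnivore, skin: feathers]: Positive (diet is omnivore, habitat is forest).
[legs: 6, habitat: forest, diet: herbivore, skin: scales]: Positive (diet is herbivore, habitat is forest).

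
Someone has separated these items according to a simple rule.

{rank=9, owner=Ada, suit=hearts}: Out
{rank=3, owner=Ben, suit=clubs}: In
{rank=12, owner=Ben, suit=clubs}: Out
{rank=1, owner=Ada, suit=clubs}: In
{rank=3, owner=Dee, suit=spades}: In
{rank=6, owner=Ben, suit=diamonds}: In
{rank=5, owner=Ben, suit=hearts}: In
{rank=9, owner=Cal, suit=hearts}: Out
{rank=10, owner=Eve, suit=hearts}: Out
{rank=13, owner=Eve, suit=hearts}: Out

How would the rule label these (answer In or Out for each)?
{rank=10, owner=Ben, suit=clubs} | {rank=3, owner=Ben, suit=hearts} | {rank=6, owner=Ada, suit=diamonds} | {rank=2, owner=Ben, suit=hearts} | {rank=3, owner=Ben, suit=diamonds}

The classifier is using: rank ≤ 6.

Out, In, In, In, In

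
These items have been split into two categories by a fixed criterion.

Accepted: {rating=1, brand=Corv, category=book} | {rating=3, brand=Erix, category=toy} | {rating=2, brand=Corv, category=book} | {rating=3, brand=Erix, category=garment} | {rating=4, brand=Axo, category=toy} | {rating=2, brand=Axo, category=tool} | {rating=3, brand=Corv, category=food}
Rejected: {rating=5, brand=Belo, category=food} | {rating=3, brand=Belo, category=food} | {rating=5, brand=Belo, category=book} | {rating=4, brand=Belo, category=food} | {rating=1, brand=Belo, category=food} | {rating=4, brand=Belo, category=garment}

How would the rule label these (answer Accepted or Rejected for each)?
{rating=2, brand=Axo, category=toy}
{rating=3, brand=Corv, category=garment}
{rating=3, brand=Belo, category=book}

Accepted, Accepted, Rejected

Comparing the two groups points to one rule — brand is not Belo.
{rating=2, brand=Axo, category=toy}: brand is Axo — checks out, so Accepted.
{rating=3, brand=Corv, category=garment}: brand is Corv — checks out, so Accepted.
{rating=3, brand=Belo, category=book}: brand is Belo — fails this test, so Rejected.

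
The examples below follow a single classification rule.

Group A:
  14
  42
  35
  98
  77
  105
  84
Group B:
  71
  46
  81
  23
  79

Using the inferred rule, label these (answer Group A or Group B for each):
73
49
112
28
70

Group B, Group A, Group A, Group A, Group A

Checking candidate rules against both groups, what survives is: multiple of 7.
73 → 73 = 7·10 + 3 → Group B.
49 → 49 = 7·7 → Group A.
112 → 112 = 7·16 → Group A.
28 → 28 = 7·4 → Group A.
70 → 70 = 7·10 → Group A.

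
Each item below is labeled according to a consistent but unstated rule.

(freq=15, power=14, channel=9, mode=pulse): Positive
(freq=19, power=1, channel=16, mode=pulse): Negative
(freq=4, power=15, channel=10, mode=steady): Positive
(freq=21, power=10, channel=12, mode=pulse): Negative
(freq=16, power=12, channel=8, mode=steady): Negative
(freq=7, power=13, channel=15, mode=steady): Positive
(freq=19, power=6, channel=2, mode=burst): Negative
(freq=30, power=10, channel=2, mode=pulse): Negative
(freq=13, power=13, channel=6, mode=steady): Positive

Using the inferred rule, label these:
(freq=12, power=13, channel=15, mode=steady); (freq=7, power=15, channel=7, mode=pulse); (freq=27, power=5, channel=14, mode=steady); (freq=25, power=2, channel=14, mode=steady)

Positive, Positive, Negative, Negative

The common property of the 'Positive' items is: freq ≤ 15. No 'Negative' item has it.
(freq=12, power=13, channel=15, mode=steady) — freq = 12, hence Positive. (freq=7, power=15, channel=7, mode=pulse) — freq = 7, hence Positive. (freq=27, power=5, channel=14, mode=steady) — freq = 27, hence Negative. (freq=25, power=2, channel=14, mode=steady) — freq = 25, hence Negative.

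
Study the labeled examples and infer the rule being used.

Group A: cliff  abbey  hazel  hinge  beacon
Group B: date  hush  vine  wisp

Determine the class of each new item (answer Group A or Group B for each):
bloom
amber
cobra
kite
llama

Group A, Group A, Group A, Group B, Group A

All 'Group A' examples share one property — length ≥ 5 — and every 'Group B' example lacks it.
bloom — length 5, hence Group A. amber — length 5, hence Group A. cobra — length 5, hence Group A. kite — length 4, hence Group B. llama — length 5, hence Group A.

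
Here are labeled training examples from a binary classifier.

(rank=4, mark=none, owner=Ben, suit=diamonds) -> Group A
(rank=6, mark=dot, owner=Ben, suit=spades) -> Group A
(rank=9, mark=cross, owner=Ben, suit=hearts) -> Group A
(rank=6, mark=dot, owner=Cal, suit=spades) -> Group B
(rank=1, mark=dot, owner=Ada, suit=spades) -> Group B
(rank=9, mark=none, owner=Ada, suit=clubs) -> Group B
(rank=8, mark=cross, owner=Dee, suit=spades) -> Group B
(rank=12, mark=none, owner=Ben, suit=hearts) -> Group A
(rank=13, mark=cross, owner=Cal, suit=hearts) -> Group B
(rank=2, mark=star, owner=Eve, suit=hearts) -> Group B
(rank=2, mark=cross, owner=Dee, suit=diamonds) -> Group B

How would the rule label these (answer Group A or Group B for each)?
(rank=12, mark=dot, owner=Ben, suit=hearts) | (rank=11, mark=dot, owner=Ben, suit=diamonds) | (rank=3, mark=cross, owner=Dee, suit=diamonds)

'Group A' ⟺ owner is Ben.

Group A, Group A, Group B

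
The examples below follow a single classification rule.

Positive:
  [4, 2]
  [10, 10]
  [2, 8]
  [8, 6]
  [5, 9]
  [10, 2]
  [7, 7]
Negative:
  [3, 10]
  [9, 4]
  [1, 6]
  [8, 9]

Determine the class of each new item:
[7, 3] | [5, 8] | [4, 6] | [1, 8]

Positive, Negative, Positive, Negative

The distinguishing property — sum is even — holds for all the 'Positive' cases and none of the 'Negative' cases.
Positive: [7, 3], since 7+3 = 10. Negative: [5, 8], since 5+8 = 13. Positive: [4, 6], since 4+6 = 10. Negative: [1, 8], since 1+8 = 9.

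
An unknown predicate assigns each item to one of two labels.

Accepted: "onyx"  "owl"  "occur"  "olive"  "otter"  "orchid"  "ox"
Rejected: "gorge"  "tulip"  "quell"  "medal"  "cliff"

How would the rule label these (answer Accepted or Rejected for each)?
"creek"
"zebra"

Rejected, Rejected

The simplest hypothesis consistent with all the labels is: starts with 'o'.
"creek": Rejected (starts with 'c'). "zebra": Rejected (starts with 'z').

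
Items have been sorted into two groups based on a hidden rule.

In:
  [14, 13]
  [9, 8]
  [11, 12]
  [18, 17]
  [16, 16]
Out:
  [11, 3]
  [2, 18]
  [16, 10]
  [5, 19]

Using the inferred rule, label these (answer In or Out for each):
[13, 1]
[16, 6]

Out, Out

A rule that fits every label: |first − second| ≤ 1 — true of each 'In' example, false of each 'Out' one.
[13, 1] — |13−1| = 12, hence Out. [16, 6] — |16−6| = 10, hence Out.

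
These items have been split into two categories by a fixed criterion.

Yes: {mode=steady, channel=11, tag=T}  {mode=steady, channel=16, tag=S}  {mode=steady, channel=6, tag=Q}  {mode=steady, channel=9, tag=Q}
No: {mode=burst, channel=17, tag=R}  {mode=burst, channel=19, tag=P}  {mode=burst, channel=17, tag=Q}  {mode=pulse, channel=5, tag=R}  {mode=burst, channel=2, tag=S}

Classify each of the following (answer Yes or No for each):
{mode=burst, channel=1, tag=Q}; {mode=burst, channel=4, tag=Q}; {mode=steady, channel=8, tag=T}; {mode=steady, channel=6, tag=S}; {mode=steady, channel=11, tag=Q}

No, No, Yes, Yes, Yes

All 'Yes' examples share one property — mode is steady — and every 'No' example lacks it.
No: {mode=burst, channel=1, tag=Q}, since mode is burst.
No: {mode=burst, channel=4, tag=Q}, since mode is burst.
Yes: {mode=steady, channel=8, tag=T}, since mode is steady.
Yes: {mode=steady, channel=6, tag=S}, since mode is steady.
Yes: {mode=steady, channel=11, tag=Q}, since mode is steady.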